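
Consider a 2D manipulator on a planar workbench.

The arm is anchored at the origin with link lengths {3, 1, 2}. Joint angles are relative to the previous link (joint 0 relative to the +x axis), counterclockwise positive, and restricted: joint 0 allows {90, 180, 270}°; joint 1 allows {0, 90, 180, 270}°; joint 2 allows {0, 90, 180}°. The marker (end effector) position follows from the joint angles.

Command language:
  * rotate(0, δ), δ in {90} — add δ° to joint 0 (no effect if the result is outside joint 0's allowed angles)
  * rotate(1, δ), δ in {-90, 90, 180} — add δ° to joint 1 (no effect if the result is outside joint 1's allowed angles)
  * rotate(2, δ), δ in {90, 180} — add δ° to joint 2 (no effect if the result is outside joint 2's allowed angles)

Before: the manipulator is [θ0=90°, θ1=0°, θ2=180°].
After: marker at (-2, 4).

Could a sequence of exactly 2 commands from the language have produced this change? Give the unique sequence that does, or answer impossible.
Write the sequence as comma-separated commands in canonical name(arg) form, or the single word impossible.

key: order matters: swapping rotate(2, 180) and rotate(2, 90) lands elsewhere
start: [θ0=90°, θ1=0°, θ2=180°]
1. rotate(2, 180) → [θ0=90°, θ1=0°, θ2=0°]
2. rotate(2, 90) → [θ0=90°, θ1=0°, θ2=90°]
no rival 2-sequence matches.

rotate(2, 180), rotate(2, 90)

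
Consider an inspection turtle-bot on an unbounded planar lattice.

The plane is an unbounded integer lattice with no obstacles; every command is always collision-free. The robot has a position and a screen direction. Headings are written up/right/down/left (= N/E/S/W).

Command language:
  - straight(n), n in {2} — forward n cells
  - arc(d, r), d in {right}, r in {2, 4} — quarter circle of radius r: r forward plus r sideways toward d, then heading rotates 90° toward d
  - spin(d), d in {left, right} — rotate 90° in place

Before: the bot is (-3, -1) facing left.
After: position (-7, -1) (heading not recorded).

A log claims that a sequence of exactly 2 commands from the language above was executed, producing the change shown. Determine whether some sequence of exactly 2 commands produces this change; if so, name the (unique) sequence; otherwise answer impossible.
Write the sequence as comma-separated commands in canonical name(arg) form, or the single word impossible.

straight(2), straight(2)

t0: (-3, -1) facing left
1. straight(2) → (-5, -1) facing left
2. straight(2) → (-7, -1) facing left
all 25 alternatives checked — unique.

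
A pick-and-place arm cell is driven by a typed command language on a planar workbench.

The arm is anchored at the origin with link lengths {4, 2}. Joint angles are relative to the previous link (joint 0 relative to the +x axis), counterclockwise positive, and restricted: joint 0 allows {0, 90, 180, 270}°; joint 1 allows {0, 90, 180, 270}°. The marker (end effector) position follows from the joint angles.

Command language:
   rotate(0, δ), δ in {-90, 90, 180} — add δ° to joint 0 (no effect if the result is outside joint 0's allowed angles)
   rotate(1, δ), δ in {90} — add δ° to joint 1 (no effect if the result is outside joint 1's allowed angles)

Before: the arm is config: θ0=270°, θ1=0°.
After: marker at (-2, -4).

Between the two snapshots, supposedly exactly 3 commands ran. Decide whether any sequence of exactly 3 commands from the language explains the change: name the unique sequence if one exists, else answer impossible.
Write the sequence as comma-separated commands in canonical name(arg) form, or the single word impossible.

rotate(1, 90), rotate(1, 90), rotate(1, 90)

from: config: θ0=270°, θ1=0°
t=1 rotate(1, 90) ⇒ config: θ0=270°, θ1=90°
t=2 rotate(1, 90) ⇒ config: θ0=270°, θ1=180°
t=3 rotate(1, 90) ⇒ config: θ0=270°, θ1=270°
no other 3-command option fits: unique.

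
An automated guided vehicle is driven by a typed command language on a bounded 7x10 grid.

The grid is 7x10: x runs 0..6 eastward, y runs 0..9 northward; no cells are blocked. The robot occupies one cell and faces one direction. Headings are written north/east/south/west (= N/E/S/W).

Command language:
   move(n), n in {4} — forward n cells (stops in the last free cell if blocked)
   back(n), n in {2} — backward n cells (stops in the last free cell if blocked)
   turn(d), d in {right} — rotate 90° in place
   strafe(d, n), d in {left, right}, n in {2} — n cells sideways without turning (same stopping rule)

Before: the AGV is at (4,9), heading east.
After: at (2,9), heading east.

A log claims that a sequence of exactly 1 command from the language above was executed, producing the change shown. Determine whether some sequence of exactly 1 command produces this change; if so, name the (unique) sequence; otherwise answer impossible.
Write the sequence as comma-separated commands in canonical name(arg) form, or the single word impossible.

key: heading stays E — the single command does not turn
from: at (4,9), heading east
[1] after back(2): at (2,9), heading east
no other 1-command option fits: unique.

back(2)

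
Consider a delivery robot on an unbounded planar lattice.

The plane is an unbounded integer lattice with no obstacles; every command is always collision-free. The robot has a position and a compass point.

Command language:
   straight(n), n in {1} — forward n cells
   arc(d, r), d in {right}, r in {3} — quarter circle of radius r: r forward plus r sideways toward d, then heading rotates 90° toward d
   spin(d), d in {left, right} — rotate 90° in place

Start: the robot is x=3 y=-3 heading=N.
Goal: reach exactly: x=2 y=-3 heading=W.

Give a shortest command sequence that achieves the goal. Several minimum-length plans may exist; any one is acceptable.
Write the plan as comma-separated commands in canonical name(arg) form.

begin: x=3 y=-3 heading=N
[1] after spin(left): x=3 y=-3 heading=W
[2] after straight(1): x=2 y=-3 heading=W
no 1-step plan works, so 2 is optimal.

spin(left), straight(1)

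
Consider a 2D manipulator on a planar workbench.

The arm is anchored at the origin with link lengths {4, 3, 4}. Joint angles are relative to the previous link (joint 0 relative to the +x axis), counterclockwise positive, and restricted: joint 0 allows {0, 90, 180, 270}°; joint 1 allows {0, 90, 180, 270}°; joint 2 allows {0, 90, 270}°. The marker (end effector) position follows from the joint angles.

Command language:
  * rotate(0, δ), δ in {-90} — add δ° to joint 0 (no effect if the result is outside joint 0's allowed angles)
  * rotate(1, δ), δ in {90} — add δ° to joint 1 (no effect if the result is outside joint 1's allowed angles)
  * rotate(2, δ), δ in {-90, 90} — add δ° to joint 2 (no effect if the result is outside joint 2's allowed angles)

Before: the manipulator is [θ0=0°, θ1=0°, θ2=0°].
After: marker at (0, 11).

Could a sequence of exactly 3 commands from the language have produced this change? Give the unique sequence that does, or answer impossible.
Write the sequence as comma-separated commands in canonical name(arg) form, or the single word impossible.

rotate(0, -90), rotate(0, -90), rotate(0, -90)

initial: [θ0=0°, θ1=0°, θ2=0°]
t=1 rotate(0, -90) ⇒ [θ0=270°, θ1=0°, θ2=0°]
t=2 rotate(0, -90) ⇒ [θ0=180°, θ1=0°, θ2=0°]
t=3 rotate(0, -90) ⇒ [θ0=90°, θ1=0°, θ2=0°]
no other 3-command option fits: unique.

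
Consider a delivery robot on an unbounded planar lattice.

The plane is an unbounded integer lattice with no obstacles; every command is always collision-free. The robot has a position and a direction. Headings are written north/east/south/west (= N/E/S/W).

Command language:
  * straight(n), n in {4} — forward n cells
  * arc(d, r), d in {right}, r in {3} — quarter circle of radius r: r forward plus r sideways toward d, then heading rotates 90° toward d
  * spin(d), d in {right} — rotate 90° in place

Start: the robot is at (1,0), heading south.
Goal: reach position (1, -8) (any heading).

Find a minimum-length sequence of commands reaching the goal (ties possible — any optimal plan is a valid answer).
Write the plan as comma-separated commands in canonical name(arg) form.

begin: at (1,0), heading south
1. straight(4) → at (1,-4), heading south
2. straight(4) → at (1,-8), heading south
nothing shorter than 2 reaches the goal.

straight(4), straight(4)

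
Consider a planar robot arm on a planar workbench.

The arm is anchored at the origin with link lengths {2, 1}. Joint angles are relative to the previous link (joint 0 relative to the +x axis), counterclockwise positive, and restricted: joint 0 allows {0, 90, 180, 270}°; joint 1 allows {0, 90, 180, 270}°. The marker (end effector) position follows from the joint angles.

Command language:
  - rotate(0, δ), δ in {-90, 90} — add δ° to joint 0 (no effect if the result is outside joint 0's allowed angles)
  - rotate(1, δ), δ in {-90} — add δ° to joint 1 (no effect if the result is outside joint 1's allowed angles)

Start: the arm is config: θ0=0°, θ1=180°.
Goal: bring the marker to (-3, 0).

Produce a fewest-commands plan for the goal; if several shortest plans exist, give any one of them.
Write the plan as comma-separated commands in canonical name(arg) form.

rotate(1, -90), rotate(1, -90), rotate(0, 90), rotate(0, 90)

begin: config: θ0=0°, θ1=180°
1. rotate(1, -90) → config: θ0=0°, θ1=90°
2. rotate(1, -90) → config: θ0=0°, θ1=0°
3. rotate(0, 90) → config: θ0=90°, θ1=0°
4. rotate(0, 90) → config: θ0=180°, θ1=0°
minimal: 4 command(s), checked below 4.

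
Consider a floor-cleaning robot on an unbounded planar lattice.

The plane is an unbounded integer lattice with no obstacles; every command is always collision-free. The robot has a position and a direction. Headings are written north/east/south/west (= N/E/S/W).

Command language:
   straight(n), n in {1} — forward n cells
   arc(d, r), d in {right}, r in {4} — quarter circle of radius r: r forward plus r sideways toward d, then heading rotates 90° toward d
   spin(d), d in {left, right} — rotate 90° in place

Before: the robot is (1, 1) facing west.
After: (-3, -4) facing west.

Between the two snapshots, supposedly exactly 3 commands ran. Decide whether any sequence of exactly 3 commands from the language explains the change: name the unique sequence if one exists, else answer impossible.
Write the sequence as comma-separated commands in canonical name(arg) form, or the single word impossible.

spin(left), straight(1), arc(right, 4)

key: running arc(right, 4) before spin(left) would end elsewhere — order is forced
initial: (1, 1) facing west
[1] after spin(left): (1, 1) facing south
[2] after straight(1): (1, 0) facing south
[3] after arc(right, 4): (-3, -4) facing west
uniquely the one of 64 3-step routes that fits.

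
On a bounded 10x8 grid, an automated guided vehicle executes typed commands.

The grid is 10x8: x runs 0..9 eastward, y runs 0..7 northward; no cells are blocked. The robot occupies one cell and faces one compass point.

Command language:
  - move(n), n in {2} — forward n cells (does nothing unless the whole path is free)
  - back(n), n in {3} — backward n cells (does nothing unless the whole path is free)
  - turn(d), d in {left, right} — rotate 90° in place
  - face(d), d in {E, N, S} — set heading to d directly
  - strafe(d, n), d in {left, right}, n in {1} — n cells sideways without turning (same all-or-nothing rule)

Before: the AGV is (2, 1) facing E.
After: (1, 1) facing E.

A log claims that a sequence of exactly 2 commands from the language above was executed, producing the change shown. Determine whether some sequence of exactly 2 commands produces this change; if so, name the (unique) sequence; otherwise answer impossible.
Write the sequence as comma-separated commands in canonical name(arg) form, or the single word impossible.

move(2), back(3)

key: still facing E at the end — nothing in the sequence rotates
t0: (2, 1) facing E
step 1 (move(2)): (4, 1) facing E
step 2 (back(3)): (1, 1) facing E
uniquely the one of 81 2-step routes that fits.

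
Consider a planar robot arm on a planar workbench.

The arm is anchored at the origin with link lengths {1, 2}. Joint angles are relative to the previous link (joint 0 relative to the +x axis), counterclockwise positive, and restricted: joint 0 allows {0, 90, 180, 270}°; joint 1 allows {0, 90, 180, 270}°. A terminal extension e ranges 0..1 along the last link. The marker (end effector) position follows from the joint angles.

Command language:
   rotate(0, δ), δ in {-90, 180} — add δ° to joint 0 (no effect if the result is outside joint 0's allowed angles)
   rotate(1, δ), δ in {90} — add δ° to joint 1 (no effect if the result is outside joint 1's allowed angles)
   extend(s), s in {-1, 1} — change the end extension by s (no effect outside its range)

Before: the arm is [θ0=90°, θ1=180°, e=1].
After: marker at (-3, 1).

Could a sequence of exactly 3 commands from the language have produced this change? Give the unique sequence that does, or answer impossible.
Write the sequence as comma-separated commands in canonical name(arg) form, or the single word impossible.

start: [θ0=90°, θ1=180°, e=1]
t=1 rotate(1, 90) ⇒ [θ0=90°, θ1=270°, e=1]
t=2 rotate(1, 90) ⇒ [θ0=90°, θ1=0°, e=1]
t=3 rotate(1, 90) ⇒ [θ0=90°, θ1=90°, e=1]
no rival 3-sequence matches.

rotate(1, 90), rotate(1, 90), rotate(1, 90)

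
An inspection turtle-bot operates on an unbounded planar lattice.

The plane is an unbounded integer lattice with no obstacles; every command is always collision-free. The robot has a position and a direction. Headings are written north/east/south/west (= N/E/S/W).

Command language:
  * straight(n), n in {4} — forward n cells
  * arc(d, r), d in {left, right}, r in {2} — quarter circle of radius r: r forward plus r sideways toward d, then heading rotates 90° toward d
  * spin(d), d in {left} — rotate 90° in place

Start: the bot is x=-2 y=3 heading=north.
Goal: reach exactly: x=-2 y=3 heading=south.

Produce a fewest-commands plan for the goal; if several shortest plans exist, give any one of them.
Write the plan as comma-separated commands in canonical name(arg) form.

t0: x=-2 y=3 heading=north
[1] after spin(left): x=-2 y=3 heading=west
[2] after spin(left): x=-2 y=3 heading=south
shorter routes all fall short; 2 is best.

spin(left), spin(left)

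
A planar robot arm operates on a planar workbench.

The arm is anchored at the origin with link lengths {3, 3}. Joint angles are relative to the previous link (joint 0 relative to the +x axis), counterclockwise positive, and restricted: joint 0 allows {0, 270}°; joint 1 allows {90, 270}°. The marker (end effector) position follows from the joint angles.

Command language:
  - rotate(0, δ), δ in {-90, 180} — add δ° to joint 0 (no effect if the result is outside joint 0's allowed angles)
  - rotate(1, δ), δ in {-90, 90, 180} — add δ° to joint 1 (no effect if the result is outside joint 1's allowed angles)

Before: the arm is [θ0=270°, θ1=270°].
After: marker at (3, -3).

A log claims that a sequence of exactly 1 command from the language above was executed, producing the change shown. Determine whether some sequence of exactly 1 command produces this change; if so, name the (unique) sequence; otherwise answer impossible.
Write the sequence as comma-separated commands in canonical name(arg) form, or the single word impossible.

rotate(1, 180)

t0: [θ0=270°, θ1=270°]
1. rotate(1, 180) → [θ0=270°, θ1=90°]
no other 1-command option fits: unique.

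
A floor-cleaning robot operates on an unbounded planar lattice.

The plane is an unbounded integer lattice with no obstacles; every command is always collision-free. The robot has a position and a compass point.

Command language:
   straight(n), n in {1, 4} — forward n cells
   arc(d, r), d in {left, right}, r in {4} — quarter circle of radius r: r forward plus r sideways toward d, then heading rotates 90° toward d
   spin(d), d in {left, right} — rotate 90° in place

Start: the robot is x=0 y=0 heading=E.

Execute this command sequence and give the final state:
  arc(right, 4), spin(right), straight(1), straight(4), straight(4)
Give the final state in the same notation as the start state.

x=-5 y=-4 heading=W

t0: x=0 y=0 heading=E
step 1 (arc(right, 4)): x=4 y=-4 heading=S
step 2 (spin(right)): x=4 y=-4 heading=W
step 3 (straight(1)): x=3 y=-4 heading=W
step 4 (straight(4)): x=-1 y=-4 heading=W
step 5 (straight(4)): x=-5 y=-4 heading=W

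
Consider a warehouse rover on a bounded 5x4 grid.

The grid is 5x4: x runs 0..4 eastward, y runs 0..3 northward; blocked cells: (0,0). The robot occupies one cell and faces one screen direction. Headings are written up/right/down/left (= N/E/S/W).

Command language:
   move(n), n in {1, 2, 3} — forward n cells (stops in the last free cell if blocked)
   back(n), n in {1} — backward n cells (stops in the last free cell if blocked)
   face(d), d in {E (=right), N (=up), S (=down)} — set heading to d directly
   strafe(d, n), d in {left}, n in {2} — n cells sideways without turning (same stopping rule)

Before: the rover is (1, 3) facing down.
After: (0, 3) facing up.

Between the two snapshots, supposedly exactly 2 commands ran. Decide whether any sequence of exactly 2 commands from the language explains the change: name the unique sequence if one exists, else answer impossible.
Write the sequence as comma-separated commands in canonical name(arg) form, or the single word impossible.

face(N), strafe(left, 2)

key: strafe(left, 2) runs into the grid edge before its full distance
from: (1, 3) facing down
1. face(N) → (1, 3) facing up
2. strafe(left, 2) → (0, 3) facing up
uniquely the one of 64 2-step routes that fits.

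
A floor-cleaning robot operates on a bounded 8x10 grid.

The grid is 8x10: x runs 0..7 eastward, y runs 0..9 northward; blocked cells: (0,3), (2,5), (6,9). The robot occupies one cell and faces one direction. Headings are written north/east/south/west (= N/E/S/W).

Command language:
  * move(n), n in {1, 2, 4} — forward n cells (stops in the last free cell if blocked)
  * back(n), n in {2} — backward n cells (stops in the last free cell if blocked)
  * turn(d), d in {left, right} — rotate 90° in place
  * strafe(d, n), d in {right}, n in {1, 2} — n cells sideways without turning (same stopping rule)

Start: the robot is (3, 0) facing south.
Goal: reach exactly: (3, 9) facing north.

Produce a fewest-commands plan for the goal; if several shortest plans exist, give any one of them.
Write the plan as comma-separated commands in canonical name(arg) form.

from: (3, 0) facing south
1. turn(left) → (3, 0) facing east
2. turn(left) → (3, 0) facing north
3. move(4) → (3, 4) facing north
4. move(4) → (3, 8) facing north
5. move(4) → (3, 9) facing north
minimal: 5 command(s), checked below 5.

turn(left), turn(left), move(4), move(4), move(4)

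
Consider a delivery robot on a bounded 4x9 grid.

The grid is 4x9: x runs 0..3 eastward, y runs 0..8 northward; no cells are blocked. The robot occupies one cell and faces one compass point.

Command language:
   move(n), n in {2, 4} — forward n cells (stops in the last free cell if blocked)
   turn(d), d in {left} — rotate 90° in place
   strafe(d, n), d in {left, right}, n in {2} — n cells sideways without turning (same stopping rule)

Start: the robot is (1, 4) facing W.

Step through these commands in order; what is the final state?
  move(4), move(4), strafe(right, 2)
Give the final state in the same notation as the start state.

(0, 6) facing W

t0: (1, 4) facing W
1. move(4) → (0, 4) facing W
2. move(4) → (0, 4) facing W
3. strafe(right, 2) → (0, 6) facing W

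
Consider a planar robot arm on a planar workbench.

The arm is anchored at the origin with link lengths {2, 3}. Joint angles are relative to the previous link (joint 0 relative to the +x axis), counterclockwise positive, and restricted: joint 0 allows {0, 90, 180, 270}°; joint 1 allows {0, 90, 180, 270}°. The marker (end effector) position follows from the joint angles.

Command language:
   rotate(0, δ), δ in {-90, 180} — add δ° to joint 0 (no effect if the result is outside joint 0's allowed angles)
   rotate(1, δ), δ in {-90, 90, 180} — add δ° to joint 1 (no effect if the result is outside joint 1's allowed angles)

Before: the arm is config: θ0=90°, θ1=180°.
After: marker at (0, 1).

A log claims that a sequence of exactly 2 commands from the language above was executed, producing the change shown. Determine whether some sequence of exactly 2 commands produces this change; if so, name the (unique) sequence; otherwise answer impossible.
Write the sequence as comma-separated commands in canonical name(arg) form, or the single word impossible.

rotate(0, -90), rotate(0, -90)

from: config: θ0=90°, θ1=180°
[1] after rotate(0, -90): config: θ0=0°, θ1=180°
[2] after rotate(0, -90): config: θ0=270°, θ1=180°
uniquely the one of 25 2-step routes that fits.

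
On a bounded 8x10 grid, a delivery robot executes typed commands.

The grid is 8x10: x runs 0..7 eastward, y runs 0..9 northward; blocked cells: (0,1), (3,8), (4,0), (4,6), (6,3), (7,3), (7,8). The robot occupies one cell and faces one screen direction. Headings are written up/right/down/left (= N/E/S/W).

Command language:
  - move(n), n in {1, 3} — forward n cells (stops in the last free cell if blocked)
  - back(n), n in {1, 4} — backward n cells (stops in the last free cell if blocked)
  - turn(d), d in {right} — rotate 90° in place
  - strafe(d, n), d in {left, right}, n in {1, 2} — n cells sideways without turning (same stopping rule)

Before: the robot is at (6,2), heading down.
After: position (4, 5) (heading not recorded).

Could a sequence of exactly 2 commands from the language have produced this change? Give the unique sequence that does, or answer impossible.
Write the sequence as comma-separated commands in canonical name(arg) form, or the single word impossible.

key: back(4) is stopped early by the blocked cell at (4,6)
start: at (6,2), heading down
step 1 (strafe(right, 2)): at (4,2), heading down
step 2 (back(4)): at (4,5), heading down
all 81 alternatives checked — unique.

strafe(right, 2), back(4)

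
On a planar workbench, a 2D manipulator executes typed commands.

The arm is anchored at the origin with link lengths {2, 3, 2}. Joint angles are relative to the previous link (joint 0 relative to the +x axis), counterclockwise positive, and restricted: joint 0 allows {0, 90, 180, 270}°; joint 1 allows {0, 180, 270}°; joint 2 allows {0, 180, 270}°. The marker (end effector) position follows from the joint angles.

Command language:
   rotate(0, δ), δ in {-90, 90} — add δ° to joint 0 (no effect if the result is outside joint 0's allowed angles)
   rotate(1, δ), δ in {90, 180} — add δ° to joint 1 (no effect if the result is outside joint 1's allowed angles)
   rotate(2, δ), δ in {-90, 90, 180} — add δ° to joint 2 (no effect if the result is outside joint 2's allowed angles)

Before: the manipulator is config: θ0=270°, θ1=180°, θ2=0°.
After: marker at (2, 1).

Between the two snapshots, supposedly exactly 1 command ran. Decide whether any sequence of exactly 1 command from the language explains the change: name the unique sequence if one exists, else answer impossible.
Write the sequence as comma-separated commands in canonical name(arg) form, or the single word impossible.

rotate(2, -90)

t0: config: θ0=270°, θ1=180°, θ2=0°
t=1 rotate(2, -90) ⇒ config: θ0=270°, θ1=180°, θ2=270°
uniquely the one of 7 1-step routes that fits.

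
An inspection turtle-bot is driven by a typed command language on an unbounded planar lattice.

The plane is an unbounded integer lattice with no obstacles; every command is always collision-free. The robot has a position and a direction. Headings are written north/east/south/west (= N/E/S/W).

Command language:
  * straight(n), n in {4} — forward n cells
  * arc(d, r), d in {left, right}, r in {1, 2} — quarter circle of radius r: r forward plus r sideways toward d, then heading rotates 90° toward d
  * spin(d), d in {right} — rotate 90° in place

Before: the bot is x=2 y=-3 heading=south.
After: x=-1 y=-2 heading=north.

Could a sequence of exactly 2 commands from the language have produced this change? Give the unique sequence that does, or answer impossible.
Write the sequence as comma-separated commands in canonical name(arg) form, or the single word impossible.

key: position moved to (-1,-2) AND the heading swung to N — translation plus rotation needed
initial: x=2 y=-3 heading=south
[1] after arc(right, 1): x=1 y=-4 heading=west
[2] after arc(right, 2): x=-1 y=-2 heading=north
uniquely the one of 36 2-step routes that fits.

arc(right, 1), arc(right, 2)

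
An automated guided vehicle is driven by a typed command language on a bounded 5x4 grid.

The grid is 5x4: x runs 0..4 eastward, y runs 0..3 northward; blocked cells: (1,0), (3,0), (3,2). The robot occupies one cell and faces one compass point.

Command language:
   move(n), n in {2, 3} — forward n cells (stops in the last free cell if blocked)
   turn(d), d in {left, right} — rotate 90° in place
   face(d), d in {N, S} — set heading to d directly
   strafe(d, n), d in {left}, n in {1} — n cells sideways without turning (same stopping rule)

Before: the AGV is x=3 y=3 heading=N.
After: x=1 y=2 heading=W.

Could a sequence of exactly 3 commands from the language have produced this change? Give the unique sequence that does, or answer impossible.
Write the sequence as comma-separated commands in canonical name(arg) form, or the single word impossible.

turn(left), move(2), strafe(left, 1)

key: order matters: swapping turn(left) and strafe(left, 1) lands elsewhere
from: x=3 y=3 heading=N
1. turn(left) → x=3 y=3 heading=W
2. move(2) → x=1 y=3 heading=W
3. strafe(left, 1) → x=1 y=2 heading=W
no other 3-command option fits: unique.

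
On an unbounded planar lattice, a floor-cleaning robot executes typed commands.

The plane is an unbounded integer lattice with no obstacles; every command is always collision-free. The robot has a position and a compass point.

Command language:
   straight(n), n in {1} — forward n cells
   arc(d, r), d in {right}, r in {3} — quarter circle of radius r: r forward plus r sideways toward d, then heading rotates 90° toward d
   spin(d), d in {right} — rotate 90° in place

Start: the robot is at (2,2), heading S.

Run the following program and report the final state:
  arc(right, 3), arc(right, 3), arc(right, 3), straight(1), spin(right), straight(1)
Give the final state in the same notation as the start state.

at (0,4), heading S

from: at (2,2), heading S
1. arc(right, 3) → at (-1,-1), heading W
2. arc(right, 3) → at (-4,2), heading N
3. arc(right, 3) → at (-1,5), heading E
4. straight(1) → at (0,5), heading E
5. spin(right) → at (0,5), heading S
6. straight(1) → at (0,4), heading S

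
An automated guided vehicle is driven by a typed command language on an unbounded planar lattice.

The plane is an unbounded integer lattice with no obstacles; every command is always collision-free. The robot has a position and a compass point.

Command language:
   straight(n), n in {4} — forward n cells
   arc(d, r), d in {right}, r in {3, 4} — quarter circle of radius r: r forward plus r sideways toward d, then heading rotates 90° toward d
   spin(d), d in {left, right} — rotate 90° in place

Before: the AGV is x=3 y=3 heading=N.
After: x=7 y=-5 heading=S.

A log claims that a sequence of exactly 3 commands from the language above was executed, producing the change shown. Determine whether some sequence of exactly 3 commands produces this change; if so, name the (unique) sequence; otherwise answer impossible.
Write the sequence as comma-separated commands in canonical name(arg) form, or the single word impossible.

key: order matters: swapping spin(right) and straight(4) lands elsewhere
begin: x=3 y=3 heading=N
1. spin(right) → x=3 y=3 heading=E
2. arc(right, 4) → x=7 y=-1 heading=S
3. straight(4) → x=7 y=-5 heading=S
all 125 alternatives checked — unique.

spin(right), arc(right, 4), straight(4)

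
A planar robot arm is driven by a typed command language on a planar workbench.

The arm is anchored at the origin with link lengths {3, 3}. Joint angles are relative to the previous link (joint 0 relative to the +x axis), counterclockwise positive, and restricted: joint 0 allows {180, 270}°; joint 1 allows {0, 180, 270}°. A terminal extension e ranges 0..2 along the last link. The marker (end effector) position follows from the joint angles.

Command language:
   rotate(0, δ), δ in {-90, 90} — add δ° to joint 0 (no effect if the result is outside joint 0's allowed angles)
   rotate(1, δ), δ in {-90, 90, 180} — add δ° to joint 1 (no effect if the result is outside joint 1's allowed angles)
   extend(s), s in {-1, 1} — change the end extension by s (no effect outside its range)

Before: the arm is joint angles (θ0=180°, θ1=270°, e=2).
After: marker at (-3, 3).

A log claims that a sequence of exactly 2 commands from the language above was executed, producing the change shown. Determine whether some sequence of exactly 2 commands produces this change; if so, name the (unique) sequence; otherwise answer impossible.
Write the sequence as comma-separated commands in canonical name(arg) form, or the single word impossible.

extend(-1), extend(-1)

from: joint angles (θ0=180°, θ1=270°, e=2)
step 1 (extend(-1)): joint angles (θ0=180°, θ1=270°, e=1)
step 2 (extend(-1)): joint angles (θ0=180°, θ1=270°, e=0)
no rival 2-sequence matches.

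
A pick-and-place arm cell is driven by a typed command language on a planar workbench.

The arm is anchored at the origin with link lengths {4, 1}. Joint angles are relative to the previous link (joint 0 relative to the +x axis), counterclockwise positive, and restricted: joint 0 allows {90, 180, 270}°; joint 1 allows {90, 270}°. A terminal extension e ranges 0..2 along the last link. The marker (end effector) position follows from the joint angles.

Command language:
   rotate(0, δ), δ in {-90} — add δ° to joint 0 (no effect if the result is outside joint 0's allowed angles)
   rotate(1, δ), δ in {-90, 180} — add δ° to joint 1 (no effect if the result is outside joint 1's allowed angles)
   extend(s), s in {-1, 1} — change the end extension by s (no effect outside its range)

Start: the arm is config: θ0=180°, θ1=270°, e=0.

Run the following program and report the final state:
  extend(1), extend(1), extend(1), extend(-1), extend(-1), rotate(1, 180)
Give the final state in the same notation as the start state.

begin: config: θ0=180°, θ1=270°, e=0
step 1 (extend(1)): config: θ0=180°, θ1=270°, e=1
step 2 (extend(1)): config: θ0=180°, θ1=270°, e=2
step 3 (extend(1)): config: θ0=180°, θ1=270°, e=2
step 4 (extend(-1)): config: θ0=180°, θ1=270°, e=1
step 5 (extend(-1)): config: θ0=180°, θ1=270°, e=0
step 6 (rotate(1, 180)): config: θ0=180°, θ1=90°, e=0

config: θ0=180°, θ1=90°, e=0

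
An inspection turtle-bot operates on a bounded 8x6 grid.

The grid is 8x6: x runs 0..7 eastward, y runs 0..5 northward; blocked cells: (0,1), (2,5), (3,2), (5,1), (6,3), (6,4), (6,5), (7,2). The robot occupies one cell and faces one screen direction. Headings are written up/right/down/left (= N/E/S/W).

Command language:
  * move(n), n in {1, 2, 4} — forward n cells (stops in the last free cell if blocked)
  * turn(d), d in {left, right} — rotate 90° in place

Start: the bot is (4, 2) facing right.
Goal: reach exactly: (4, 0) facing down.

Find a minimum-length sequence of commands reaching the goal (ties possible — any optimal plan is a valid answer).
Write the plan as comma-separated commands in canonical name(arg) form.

from: (4, 2) facing right
1. turn(right) → (4, 2) facing down
2. move(2) → (4, 0) facing down
minimal: 2 command(s), checked below 2.

turn(right), move(2)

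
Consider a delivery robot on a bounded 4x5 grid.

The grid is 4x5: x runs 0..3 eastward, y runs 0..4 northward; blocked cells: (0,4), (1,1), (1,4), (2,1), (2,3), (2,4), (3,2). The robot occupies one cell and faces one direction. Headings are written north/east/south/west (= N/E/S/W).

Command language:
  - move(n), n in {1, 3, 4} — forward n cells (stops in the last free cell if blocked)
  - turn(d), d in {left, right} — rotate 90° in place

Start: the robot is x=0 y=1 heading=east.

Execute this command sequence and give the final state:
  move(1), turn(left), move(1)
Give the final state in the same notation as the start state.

begin: x=0 y=1 heading=east
t=1 move(1) ⇒ x=0 y=1 heading=east
t=2 turn(left) ⇒ x=0 y=1 heading=north
t=3 move(1) ⇒ x=0 y=2 heading=north

x=0 y=2 heading=north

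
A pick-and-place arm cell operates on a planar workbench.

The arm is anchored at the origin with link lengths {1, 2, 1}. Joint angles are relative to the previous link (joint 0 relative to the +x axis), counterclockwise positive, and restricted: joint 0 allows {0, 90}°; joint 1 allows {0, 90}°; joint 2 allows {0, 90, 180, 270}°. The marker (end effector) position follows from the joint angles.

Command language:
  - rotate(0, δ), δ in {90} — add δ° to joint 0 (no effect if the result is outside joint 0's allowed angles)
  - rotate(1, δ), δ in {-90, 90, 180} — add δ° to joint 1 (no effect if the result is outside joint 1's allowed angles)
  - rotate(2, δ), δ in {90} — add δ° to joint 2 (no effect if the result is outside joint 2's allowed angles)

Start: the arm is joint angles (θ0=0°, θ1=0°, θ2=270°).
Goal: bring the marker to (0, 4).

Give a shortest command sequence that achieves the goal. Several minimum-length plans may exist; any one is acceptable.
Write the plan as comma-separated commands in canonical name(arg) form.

rotate(0, 90), rotate(2, 90)

from: joint angles (θ0=0°, θ1=0°, θ2=270°)
1. rotate(0, 90) → joint angles (θ0=90°, θ1=0°, θ2=270°)
2. rotate(2, 90) → joint angles (θ0=90°, θ1=0°, θ2=0°)
minimal: 2 command(s), checked below 2.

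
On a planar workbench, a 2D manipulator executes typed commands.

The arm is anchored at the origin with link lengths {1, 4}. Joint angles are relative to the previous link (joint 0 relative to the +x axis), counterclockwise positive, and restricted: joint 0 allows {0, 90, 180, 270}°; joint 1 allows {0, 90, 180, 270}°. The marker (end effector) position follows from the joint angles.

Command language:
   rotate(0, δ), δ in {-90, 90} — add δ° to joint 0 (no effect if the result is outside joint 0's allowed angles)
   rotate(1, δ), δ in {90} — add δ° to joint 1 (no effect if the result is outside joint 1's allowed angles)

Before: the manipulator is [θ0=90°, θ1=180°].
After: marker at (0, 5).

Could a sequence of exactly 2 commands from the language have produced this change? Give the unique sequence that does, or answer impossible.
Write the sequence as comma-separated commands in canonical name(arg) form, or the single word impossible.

rotate(1, 90), rotate(1, 90)

from: [θ0=90°, θ1=180°]
1. rotate(1, 90) → [θ0=90°, θ1=270°]
2. rotate(1, 90) → [θ0=90°, θ1=0°]
uniquely the one of 9 2-step routes that fits.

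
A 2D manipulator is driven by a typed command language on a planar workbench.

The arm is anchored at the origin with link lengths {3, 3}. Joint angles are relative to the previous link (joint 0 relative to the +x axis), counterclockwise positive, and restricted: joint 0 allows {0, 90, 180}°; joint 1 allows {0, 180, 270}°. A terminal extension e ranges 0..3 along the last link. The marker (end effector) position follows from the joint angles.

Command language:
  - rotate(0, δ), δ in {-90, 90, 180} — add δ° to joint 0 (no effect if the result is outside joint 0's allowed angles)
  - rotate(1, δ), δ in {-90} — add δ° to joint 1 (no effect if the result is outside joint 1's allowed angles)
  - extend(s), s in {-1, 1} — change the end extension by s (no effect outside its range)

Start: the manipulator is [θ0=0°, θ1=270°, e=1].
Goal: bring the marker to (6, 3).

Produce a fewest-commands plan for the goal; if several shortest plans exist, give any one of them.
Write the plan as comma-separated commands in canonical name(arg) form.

begin: [θ0=0°, θ1=270°, e=1]
t=1 extend(1) ⇒ [θ0=0°, θ1=270°, e=2]
t=2 extend(1) ⇒ [θ0=0°, θ1=270°, e=3]
t=3 rotate(0, 90) ⇒ [θ0=90°, θ1=270°, e=3]
nothing shorter than 3 reaches the goal.

extend(1), extend(1), rotate(0, 90)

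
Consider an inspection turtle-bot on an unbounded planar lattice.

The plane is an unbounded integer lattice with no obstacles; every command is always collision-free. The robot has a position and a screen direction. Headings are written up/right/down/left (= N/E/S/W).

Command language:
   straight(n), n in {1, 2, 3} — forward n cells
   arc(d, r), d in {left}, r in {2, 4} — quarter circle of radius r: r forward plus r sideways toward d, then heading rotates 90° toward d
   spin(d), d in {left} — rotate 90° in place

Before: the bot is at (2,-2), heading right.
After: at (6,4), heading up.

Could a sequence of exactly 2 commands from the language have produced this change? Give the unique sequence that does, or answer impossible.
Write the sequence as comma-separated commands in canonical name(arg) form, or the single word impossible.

key: cell and facing (now N) both changed — the 2 commands mix motion and turning
start: at (2,-2), heading right
t=1 arc(left, 4) ⇒ at (6,2), heading up
t=2 straight(2) ⇒ at (6,4), heading up
all 36 alternatives checked — unique.

arc(left, 4), straight(2)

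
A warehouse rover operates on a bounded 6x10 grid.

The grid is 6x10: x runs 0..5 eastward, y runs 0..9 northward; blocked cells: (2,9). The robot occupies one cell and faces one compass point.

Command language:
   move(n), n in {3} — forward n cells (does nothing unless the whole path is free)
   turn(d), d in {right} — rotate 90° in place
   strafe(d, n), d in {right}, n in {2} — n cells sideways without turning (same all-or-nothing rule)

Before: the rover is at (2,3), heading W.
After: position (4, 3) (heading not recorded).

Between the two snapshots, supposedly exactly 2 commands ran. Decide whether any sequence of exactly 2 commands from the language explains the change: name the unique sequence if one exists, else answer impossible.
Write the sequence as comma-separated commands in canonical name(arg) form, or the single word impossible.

turn(right), strafe(right, 2)

key: running strafe(right, 2) before turn(right) would end elsewhere — order is forced
begin: at (2,3), heading W
t=1 turn(right) ⇒ at (2,3), heading N
t=2 strafe(right, 2) ⇒ at (4,3), heading N
all 9 alternatives checked — unique.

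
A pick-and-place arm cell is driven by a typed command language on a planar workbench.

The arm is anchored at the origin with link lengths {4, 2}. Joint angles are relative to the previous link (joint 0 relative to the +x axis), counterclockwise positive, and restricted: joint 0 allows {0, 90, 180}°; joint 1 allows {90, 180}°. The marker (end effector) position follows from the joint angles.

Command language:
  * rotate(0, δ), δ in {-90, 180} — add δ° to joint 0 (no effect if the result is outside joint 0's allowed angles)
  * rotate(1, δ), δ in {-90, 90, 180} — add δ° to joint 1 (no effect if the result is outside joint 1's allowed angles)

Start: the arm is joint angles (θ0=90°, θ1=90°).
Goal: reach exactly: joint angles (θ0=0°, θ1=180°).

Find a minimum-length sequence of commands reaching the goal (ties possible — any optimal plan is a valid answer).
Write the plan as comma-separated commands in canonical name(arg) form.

t0: joint angles (θ0=90°, θ1=90°)
step 1 (rotate(1, 90)): joint angles (θ0=90°, θ1=180°)
step 2 (rotate(0, -90)): joint angles (θ0=0°, θ1=180°)
shorter routes all fall short; 2 is best.

rotate(1, 90), rotate(0, -90)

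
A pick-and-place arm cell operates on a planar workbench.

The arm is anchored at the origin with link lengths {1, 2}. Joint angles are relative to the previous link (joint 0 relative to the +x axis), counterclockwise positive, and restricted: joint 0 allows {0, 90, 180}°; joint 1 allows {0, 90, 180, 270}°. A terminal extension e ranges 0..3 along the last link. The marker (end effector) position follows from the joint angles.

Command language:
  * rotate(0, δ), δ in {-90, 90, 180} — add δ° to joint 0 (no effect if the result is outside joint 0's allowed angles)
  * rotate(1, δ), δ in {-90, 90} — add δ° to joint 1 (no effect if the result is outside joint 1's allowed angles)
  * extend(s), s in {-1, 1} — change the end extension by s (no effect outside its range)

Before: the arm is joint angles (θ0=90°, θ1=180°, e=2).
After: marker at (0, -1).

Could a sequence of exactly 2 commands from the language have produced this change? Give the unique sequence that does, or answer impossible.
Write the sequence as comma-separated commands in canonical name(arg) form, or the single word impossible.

extend(-1), extend(-1)

t0: joint angles (θ0=90°, θ1=180°, e=2)
step 1 (extend(-1)): joint angles (θ0=90°, θ1=180°, e=1)
step 2 (extend(-1)): joint angles (θ0=90°, θ1=180°, e=0)
uniquely the one of 49 2-step routes that fits.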